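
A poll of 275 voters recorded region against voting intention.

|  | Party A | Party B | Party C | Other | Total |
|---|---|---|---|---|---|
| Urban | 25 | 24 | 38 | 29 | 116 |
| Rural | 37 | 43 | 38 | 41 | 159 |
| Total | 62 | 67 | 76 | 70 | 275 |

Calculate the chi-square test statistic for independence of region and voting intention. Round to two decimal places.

Grand total N = 275.
Expected counts (row total × column total / N):
  Urban, Party A: 116×62/275 = 26.153
  Urban, Party B: 116×67/275 = 28.262
  Urban, Party C: 116×76/275 = 32.058
  Urban, Other: 116×70/275 = 29.527
  Rural, Party A: 159×62/275 = 35.847
  Rural, Party B: 159×67/275 = 38.738
  Rural, Party C: 159×76/275 = 43.942
  Rural, Other: 159×70/275 = 40.473
Contributions (O − E)²/E:
  (25 − 26.153)²/26.153 = 0.0508
  (24 − 28.262)²/28.262 = 0.6427
  (38 − 32.058)²/32.058 = 1.1014
  (29 − 29.527)²/29.527 = 0.0094
  (37 − 35.847)²/35.847 = 0.0371
  (43 − 38.738)²/38.738 = 0.4689
  (38 − 43.942)²/43.942 = 0.8035
  (41 − 40.473)²/40.473 = 0.0069
χ² = 0.0508 + 0.6427 + 1.1014 + 0.0094 + 0.0371 + 0.4689 + 0.8035 + 0.0069 = 3.12

3.12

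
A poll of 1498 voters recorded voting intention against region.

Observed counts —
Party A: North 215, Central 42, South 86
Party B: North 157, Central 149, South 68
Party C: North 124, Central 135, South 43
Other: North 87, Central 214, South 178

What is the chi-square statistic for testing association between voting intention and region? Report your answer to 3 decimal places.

Row totals: 343, 374, 302, 479. Column totals: 583, 540, 375. Grand total N = 1498.
Expected counts (row total × column total / N):
  Party A, North: 343×583/1498 = 133.4907
  Party A, Central: 343×540/1498 = 123.6449
  Party A, South: 343×375/1498 = 85.8645
  Party B, North: 374×583/1498 = 145.5554
  Party B, Central: 374×540/1498 = 134.8198
  Party B, South: 374×375/1498 = 93.6248
  Party C, North: 302×583/1498 = 117.5340
  Party C, Central: 302×540/1498 = 108.8652
  Party C, South: 302×375/1498 = 75.6008
  Other, North: 479×583/1498 = 186.4199
  Other, Central: 479×540/1498 = 172.6702
  Other, South: 479×375/1498 = 119.9099
Contributions (O − E)²/E:
  (215 − 133.4907)²/133.4907 = 49.7695
  (42 − 123.6449)²/123.6449 = 53.9116
  (86 − 85.8645)²/85.8645 = 0.0002
  (157 − 145.5554)²/145.5554 = 0.8999
  (149 − 134.8198)²/134.8198 = 1.4915
  (68 − 93.6248)²/93.6248 = 7.0134
  (124 − 117.5340)²/117.5340 = 0.3557
  (135 − 108.8652)²/108.8652 = 6.2741
  (43 − 75.6008)²/75.6008 = 14.0582
  (87 − 186.4199)²/186.4199 = 53.0218
  (214 − 172.6702)²/172.6702 = 9.8926
  (178 − 119.9099)²/119.9099 = 28.1416
χ² = 49.7695 + 53.9116 + 0.0002 + 0.8999 + 1.4915 + 7.0134 + 0.3557 + 6.2741 + 14.0582 + 53.0218 + 9.8926 + 28.1416 = 224.830

224.830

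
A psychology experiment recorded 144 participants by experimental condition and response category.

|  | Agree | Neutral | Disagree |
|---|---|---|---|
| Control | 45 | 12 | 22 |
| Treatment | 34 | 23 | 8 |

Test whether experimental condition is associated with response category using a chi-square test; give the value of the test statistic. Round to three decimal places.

10.258

Row totals: 79, 65. Column totals: 79, 35, 30. Grand total N = 144.
Expected counts (row total × column total / N):
  Control, Agree: 79×79/144 = 43.3403
  Control, Neutral: 79×35/144 = 19.2014
  Control, Disagree: 79×30/144 = 16.4583
  Treatment, Agree: 65×79/144 = 35.6597
  Treatment, Neutral: 65×35/144 = 15.7986
  Treatment, Disagree: 65×30/144 = 13.5417
Contributions (O − E)²/E:
  (45 − 43.3403)²/43.3403 = 0.0636
  (12 − 19.2014)²/19.2014 = 2.7009
  (22 − 16.4583)²/16.4583 = 1.8660
  (34 − 35.6597)²/35.6597 = 0.0772
  (23 − 15.7986)²/15.7986 = 3.2826
  (8 − 13.5417)²/13.5417 = 2.2678
χ² = 0.0636 + 2.7009 + 1.8660 + 0.0772 + 3.2826 + 2.2678 = 10.258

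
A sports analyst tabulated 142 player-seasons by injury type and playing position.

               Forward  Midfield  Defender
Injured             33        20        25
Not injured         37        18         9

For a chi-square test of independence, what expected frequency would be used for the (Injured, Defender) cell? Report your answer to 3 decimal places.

18.676

Row total (Injured) = 78; column total (Defender) = 34; grand total N = 142.
Expected count = (row total × column total) / N = 78 × 34 / 142 = 18.676.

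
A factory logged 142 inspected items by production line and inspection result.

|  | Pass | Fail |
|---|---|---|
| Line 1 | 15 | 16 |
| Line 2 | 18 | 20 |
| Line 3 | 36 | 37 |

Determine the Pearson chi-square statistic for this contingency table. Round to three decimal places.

Row totals: 31, 38, 73. Column totals: 69, 73. Grand total N = 142.
Expected counts (row total × column total / N):
  Line 1, Pass: 31×69/142 = 15.0634
  Line 1, Fail: 31×73/142 = 15.9366
  Line 2, Pass: 38×69/142 = 18.4648
  Line 2, Fail: 38×73/142 = 19.5352
  Line 3, Pass: 73×69/142 = 35.4718
  Line 3, Fail: 73×73/142 = 37.5282
Contributions (O − E)²/E:
  (15 − 15.0634)²/15.0634 = 0.0003
  (16 − 15.9366)²/15.9366 = 0.0003
  (18 − 18.4648)²/18.4648 = 0.0117
  (20 − 19.5352)²/19.5352 = 0.0111
  (36 − 35.4718)²/35.4718 = 0.0079
  (37 − 37.5282)²/37.5282 = 0.0074
χ² = 0.0003 + 0.0003 + 0.0117 + 0.0111 + 0.0079 + 0.0074 = 0.039

0.039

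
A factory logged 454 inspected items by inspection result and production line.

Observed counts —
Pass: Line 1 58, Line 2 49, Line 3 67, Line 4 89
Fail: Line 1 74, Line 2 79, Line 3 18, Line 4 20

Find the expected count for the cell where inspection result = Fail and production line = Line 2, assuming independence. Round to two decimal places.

53.85

Row total (Fail) = 191; column total (Line 2) = 128; grand total N = 454.
Expected count = (row total × column total) / N = 191 × 128 / 454 = 53.85.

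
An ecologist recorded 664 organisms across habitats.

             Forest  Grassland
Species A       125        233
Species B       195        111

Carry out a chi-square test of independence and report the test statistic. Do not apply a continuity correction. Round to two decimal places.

Row totals: 358, 306. Column totals: 320, 344. Grand total N = 664.
Expected counts (row total × column total / N):
  Species A, Forest: 358×320/664 = 172.530
  Species A, Grassland: 358×344/664 = 185.470
  Species B, Forest: 306×320/664 = 147.470
  Species B, Grassland: 306×344/664 = 158.530
Contributions (O − E)²/E:
  (125 − 172.530)²/172.530 = 13.0940
  (233 − 185.470)²/185.470 = 12.1804
  (195 − 147.470)²/147.470 = 15.3191
  (111 − 158.530)²/158.530 = 14.2503
χ² = 13.0940 + 12.1804 + 15.3191 + 14.2503 = 54.84

54.84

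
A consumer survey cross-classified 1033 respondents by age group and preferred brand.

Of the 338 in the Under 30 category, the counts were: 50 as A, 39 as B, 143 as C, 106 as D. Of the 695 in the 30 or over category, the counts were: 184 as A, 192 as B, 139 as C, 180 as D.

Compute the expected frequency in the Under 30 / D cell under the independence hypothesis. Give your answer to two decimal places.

93.58

Row total (Under 30) = 338; column total (D) = 286; grand total N = 1033.
Expected count = (row total × column total) / N = 338 × 286 / 1033 = 93.58.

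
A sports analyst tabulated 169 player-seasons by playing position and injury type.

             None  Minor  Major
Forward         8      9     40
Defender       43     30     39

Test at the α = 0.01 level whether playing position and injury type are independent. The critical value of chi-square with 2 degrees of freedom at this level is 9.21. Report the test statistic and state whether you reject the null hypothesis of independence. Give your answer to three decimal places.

Row totals: 57, 112. Column totals: 51, 39, 79. Grand total N = 169.
Expected counts (row total × column total / N):
  Forward, None: 57×51/169 = 17.2012
  Forward, Minor: 57×39/169 = 13.1538
  Forward, Major: 57×79/169 = 26.6450
  Defender, None: 112×51/169 = 33.7988
  Defender, Minor: 112×39/169 = 25.8462
  Defender, Major: 112×79/169 = 52.3550
Contributions (O − E)²/E:
  (8 − 17.2012)²/17.2012 = 4.9219
  (9 − 13.1538)²/13.1538 = 1.3117
  (40 − 26.6450)²/26.6450 = 6.6938
  (43 − 33.7988)²/33.7988 = 2.5049
  (30 − 25.8462)²/25.8462 = 0.6676
  (39 − 52.3550)²/52.3550 = 3.4067
χ² = 4.9219 + 1.3117 + 6.6938 + 2.5049 + 0.6676 + 3.4067 = 19.507
df = (2−1)(3−1) = 2. Since 19.507 > 9.21, reject the null hypothesis of independence at α = 0.01.

19.507; reject H₀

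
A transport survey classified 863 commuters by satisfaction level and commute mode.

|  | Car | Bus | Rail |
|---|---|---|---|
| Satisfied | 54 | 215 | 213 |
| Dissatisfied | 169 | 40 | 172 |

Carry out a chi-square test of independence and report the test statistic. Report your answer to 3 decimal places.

Row totals: 482, 381. Column totals: 223, 255, 385. Grand total N = 863.
Expected counts (row total × column total / N):
  Satisfied, Car: 482×223/863 = 124.54925
  Satisfied, Bus: 482×255/863 = 142.42178
  Satisfied, Rail: 482×385/863 = 215.02897
  Dissatisfied, Car: 381×223/863 = 98.45075
  Dissatisfied, Bus: 381×255/863 = 112.57822
  Dissatisfied, Rail: 381×385/863 = 169.97103
Contributions (O − E)²/E:
  (54 − 124.54925)²/124.54925 = 39.9617
  (215 − 142.42178)²/142.42178 = 36.9859
  (213 − 215.02897)²/215.02897 = 0.0191
  (169 − 98.45075)²/98.45075 = 50.5552
  (40 − 112.57822)²/112.57822 = 46.7906
  (172 − 169.97103)²/169.97103 = 0.0242
χ² = 39.9617 + 36.9859 + 0.0191 + 50.5552 + 46.7906 + 0.0242 = 174.337

174.337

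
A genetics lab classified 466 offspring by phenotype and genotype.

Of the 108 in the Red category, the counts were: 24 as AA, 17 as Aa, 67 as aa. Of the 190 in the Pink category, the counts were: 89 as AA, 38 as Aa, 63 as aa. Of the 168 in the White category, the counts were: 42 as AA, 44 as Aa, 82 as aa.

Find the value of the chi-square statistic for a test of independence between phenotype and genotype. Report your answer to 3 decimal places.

34.811

Row totals: 108, 190, 168. Column totals: 155, 99, 212. Grand total N = 466.
Expected counts (row total × column total / N):
  Red, AA: 108×155/466 = 35.9227
  Red, Aa: 108×99/466 = 22.9442
  Red, aa: 108×212/466 = 49.1330
  Pink, AA: 190×155/466 = 63.1974
  Pink, Aa: 190×99/466 = 40.3648
  Pink, aa: 190×212/466 = 86.4378
  White, AA: 168×155/466 = 55.8798
  White, Aa: 168×99/466 = 35.6910
  White, aa: 168×212/466 = 76.4292
Contributions (O − E)²/E:
  (24 − 35.9227)²/35.9227 = 3.9571
  (17 − 22.9442)²/22.9442 = 1.5400
  (67 − 49.1330)²/49.1330 = 6.4973
  (89 − 63.1974)²/63.1974 = 10.5348
  (38 − 40.3648)²/40.3648 = 0.1385
  (63 − 86.4378)²/86.4378 = 6.3552
  (42 − 55.8798)²/55.8798 = 3.4476
  (44 − 35.6910)²/35.6910 = 1.9344
  (82 − 76.4292)²/76.4292 = 0.4060
χ² = 3.9571 + 1.5400 + 6.4973 + 10.5348 + 0.1385 + 6.3552 + 3.4476 + 1.9344 + 0.4060 = 34.811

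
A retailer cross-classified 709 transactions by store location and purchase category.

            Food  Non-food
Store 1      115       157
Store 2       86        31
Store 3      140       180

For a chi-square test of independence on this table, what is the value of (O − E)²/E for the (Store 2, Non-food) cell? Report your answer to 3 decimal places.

Row total (Store 2) = 117; column total (Non-food) = 368; N = 709.
Expected count E = 117 × 368 / 709 = 60.7278.
Contribution = (O − E)²/E = (31 − 60.7278)² / 60.7278 = 14.553.

14.553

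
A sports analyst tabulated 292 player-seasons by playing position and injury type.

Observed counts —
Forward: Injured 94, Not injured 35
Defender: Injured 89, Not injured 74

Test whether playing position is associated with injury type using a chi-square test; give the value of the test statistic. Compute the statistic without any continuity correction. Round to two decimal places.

10.27

Row totals: 129, 163. Column totals: 183, 109. Grand total N = 292.
Expected counts (row total × column total / N):
  Forward, Injured: 129×183/292 = 80.846
  Forward, Not injured: 129×109/292 = 48.154
  Defender, Injured: 163×183/292 = 102.154
  Defender, Not injured: 163×109/292 = 60.846
Contributions (O − E)²/E:
  (94 − 80.846)²/80.846 = 2.1402
  (35 − 48.154)²/48.154 = 3.5932
  (89 − 102.154)²/102.154 = 1.6938
  (74 − 60.846)²/60.846 = 2.8437
χ² = 2.1402 + 3.5932 + 1.6938 + 2.8437 = 10.27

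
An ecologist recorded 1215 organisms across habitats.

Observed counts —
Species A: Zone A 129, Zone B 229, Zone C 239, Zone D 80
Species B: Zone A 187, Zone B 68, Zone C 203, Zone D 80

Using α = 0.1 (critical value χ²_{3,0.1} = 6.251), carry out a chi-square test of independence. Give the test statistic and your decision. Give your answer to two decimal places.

Row totals: 677, 538. Column totals: 316, 297, 442, 160. Grand total N = 1215.
Expected counts (row total × column total / N):
  Species A, Zone A: 677×316/1215 = 176.076
  Species A, Zone B: 677×297/1215 = 165.489
  Species A, Zone C: 677×442/1215 = 246.283
  Species A, Zone D: 677×160/1215 = 89.152
  Species B, Zone A: 538×316/1215 = 139.924
  Species B, Zone B: 538×297/1215 = 131.511
  Species B, Zone C: 538×442/1215 = 195.717
  Species B, Zone D: 538×160/1215 = 70.848
Contributions (O − E)²/E:
  (129 − 176.076)²/176.076 = 12.5863
  (229 − 165.489)²/165.489 = 24.3741
  (239 − 246.283)²/246.283 = 0.2154
  (80 − 89.152)²/89.152 = 0.9395
  (187 − 139.924)²/139.924 = 15.8382
  (68 − 131.511)²/131.511 = 30.6716
  (203 − 195.717)²/195.717 = 0.2710
  (80 − 70.848)²/70.848 = 1.1822
χ² = 12.5863 + 24.3741 + 0.2154 + 0.9395 + 15.8382 + 30.6716 + 0.2710 + 1.1822 = 86.08
df = (2−1)(4−1) = 3. Since 86.08 > 6.251, reject the null hypothesis of independence at α = 0.1.

86.08; reject H₀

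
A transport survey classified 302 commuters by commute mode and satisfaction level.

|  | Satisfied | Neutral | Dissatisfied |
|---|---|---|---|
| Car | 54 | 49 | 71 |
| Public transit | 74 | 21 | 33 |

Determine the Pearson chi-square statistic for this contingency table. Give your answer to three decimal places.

21.707

Row totals: 174, 128. Column totals: 128, 70, 104. Grand total N = 302.
Expected counts (row total × column total / N):
  Car, Satisfied: 174×128/302 = 73.7483
  Car, Neutral: 174×70/302 = 40.3311
  Car, Dissatisfied: 174×104/302 = 59.9205
  Public transit, Satisfied: 128×128/302 = 54.2517
  Public transit, Neutral: 128×70/302 = 29.6689
  Public transit, Dissatisfied: 128×104/302 = 44.0795
Contributions (O − E)²/E:
  (54 − 73.7483)²/73.7483 = 5.2882
  (49 − 40.3311)²/40.3311 = 1.8633
  (71 − 59.9205)²/59.9205 = 2.0486
  (74 − 54.2517)²/54.2517 = 7.1886
  (21 − 29.6689)²/29.6689 = 2.5329
  (33 − 44.0795)²/44.0795 = 2.7849
χ² = 5.2882 + 1.8633 + 2.0486 + 7.1886 + 2.5329 + 2.7849 = 21.707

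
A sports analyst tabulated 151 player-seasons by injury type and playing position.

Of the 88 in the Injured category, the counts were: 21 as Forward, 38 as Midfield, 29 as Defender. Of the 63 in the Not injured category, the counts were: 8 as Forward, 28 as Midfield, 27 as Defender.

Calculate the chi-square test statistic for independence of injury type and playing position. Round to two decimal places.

3.37

Row totals: 88, 63. Column totals: 29, 66, 56. Grand total N = 151.
Expected counts (row total × column total / N):
  Injured, Forward: 88×29/151 = 16.901
  Injured, Midfield: 88×66/151 = 38.464
  Injured, Defender: 88×56/151 = 32.636
  Not injured, Forward: 63×29/151 = 12.099
  Not injured, Midfield: 63×66/151 = 27.536
  Not injured, Defender: 63×56/151 = 23.364
Contributions (O − E)²/E:
  (21 − 16.901)²/16.901 = 0.9941
  (38 − 38.464)²/38.464 = 0.0056
  (29 − 32.636)²/32.636 = 0.4051
  (8 − 12.099)²/12.099 = 1.3887
  (28 − 27.536)²/27.536 = 0.0078
  (27 − 23.364)²/23.364 = 0.5658
χ² = 0.9941 + 0.0056 + 0.4051 + 1.3887 + 0.0078 + 0.5658 = 3.37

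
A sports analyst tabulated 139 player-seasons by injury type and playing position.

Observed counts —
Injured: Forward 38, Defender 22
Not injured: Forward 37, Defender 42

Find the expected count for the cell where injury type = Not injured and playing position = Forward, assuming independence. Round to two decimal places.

42.63

Row total (Not injured) = 79; column total (Forward) = 75; grand total N = 139.
Expected count = (row total × column total) / N = 79 × 75 / 139 = 42.63.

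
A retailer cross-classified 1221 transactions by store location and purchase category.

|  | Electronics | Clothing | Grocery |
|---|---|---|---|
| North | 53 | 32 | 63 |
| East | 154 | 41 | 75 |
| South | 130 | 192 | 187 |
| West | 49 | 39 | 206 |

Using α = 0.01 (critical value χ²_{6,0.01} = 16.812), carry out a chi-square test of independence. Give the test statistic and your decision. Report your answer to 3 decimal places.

211.652; reject H₀

Row totals: 148, 270, 509, 294. Column totals: 386, 304, 531. Grand total N = 1221.
Expected counts (row total × column total / N):
  North, Electronics: 148×386/1221 = 46.7879
  North, Clothing: 148×304/1221 = 36.8485
  North, Grocery: 148×531/1221 = 64.3636
  East, Electronics: 270×386/1221 = 85.3563
  East, Clothing: 270×304/1221 = 67.2236
  East, Grocery: 270×531/1221 = 117.4201
  South, Electronics: 509×386/1221 = 160.9124
  South, Clothing: 509×304/1221 = 126.7289
  South, Grocery: 509×531/1221 = 221.3587
  West, Electronics: 294×386/1221 = 92.9435
  West, Clothing: 294×304/1221 = 73.1990
  West, Grocery: 294×531/1221 = 127.8575
Contributions (O − E)²/E:
  (53 − 46.7879)²/46.7879 = 0.8248
  (32 − 36.8485)²/36.8485 = 0.6380
  (63 − 64.3636)²/64.3636 = 0.0289
  (154 − 85.3563)²/85.3563 = 55.2034
  (41 − 67.2236)²/67.2236 = 10.2297
  (75 − 117.4201)²/117.4201 = 15.3250
  (130 − 160.9124)²/160.9124 = 5.9385
  (192 − 126.7289)²/126.7289 = 33.6176
  (187 − 221.3587)²/221.3587 = 5.3331
  (49 − 92.9435)²/92.9435 = 20.7764
  (39 − 73.1990)²/73.1990 = 15.9780
  (206 − 127.8575)²/127.8575 = 47.7582
χ² = 0.8248 + 0.6380 + 0.0289 + 55.2034 + 10.2297 + 15.3250 + 5.9385 + 33.6176 + 5.3331 + 20.7764 + 15.9780 + 47.7582 = 211.652
df = (4−1)(3−1) = 6. Since 211.652 > 16.812, reject the null hypothesis of independence at α = 0.01.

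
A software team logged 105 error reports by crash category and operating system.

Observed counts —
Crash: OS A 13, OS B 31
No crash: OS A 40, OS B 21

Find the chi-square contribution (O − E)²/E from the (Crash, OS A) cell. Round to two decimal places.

3.82

Row total (Crash) = 44; column total (OS A) = 53; N = 105.
Expected count E = 44 × 53 / 105 = 22.210.
Contribution = (O − E)²/E = (13 − 22.210)² / 22.210 = 3.82.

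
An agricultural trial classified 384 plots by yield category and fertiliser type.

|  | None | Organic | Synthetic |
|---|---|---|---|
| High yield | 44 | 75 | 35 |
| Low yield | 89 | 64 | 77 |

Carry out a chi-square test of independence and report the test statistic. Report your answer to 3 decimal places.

Row totals: 154, 230. Column totals: 133, 139, 112. Grand total N = 384.
Expected counts (row total × column total / N):
  High yield, None: 154×133/384 = 53.33854
  High yield, Organic: 154×139/384 = 55.74479
  High yield, Synthetic: 154×112/384 = 44.91667
  Low yield, None: 230×133/384 = 79.66146
  Low yield, Organic: 230×139/384 = 83.25521
  Low yield, Synthetic: 230×112/384 = 67.08333
Contributions (O − E)²/E:
  (44 − 53.33854)²/53.33854 = 1.6350
  (75 − 55.74479)²/55.74479 = 6.6511
  (35 − 44.91667)²/44.91667 = 2.1894
  (89 − 79.66146)²/79.66146 = 1.0947
  (64 − 83.25521)²/83.25521 = 4.4533
  (77 − 67.08333)²/67.08333 = 1.4659
χ² = 1.6350 + 6.6511 + 2.1894 + 1.0947 + 4.4533 + 1.4659 = 17.489

17.489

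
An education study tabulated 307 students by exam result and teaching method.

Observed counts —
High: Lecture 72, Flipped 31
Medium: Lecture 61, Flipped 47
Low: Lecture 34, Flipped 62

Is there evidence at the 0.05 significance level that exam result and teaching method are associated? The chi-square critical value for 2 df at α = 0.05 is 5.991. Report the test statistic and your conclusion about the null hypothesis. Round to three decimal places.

24.114; reject H₀

Row totals: 103, 108, 96. Column totals: 167, 140. Grand total N = 307.
Expected counts (row total × column total / N):
  High, Lecture: 103×167/307 = 56.0293
  High, Flipped: 103×140/307 = 46.9707
  Medium, Lecture: 108×167/307 = 58.7492
  Medium, Flipped: 108×140/307 = 49.2508
  Low, Lecture: 96×167/307 = 52.2215
  Low, Flipped: 96×140/307 = 43.7785
Contributions (O − E)²/E:
  (72 − 56.0293)²/56.0293 = 4.5523
  (31 − 46.9707)²/46.9707 = 5.4303
  (61 − 58.7492)²/58.7492 = 0.0862
  (47 − 49.2508)²/49.2508 = 0.1029
  (34 − 52.2215)²/52.2215 = 6.3580
  (62 − 43.7785)²/43.7785 = 7.5842
χ² = 4.5523 + 5.4303 + 0.0862 + 0.1029 + 6.3580 + 7.5842 = 24.114
df = (3−1)(2−1) = 2. Since 24.114 > 5.991, reject the null hypothesis of independence at α = 0.05.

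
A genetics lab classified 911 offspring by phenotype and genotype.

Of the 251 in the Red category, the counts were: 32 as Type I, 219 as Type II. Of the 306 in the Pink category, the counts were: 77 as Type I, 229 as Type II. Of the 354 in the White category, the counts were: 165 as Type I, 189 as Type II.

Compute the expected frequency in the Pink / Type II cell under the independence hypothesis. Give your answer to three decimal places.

Row total (Pink) = 306; column total (Type II) = 637; grand total N = 911.
Expected count = (row total × column total) / N = 306 × 637 / 911 = 213.965.

213.965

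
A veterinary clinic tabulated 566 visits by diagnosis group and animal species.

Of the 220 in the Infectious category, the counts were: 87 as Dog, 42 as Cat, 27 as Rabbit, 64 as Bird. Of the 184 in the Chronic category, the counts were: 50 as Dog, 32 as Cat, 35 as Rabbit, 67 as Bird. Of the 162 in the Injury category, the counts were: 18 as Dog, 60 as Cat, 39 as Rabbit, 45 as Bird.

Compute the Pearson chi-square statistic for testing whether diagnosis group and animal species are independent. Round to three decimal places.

Row totals: 220, 184, 162. Column totals: 155, 134, 101, 176. Grand total N = 566.
Expected counts (row total × column total / N):
  Infectious, Dog: 220×155/566 = 60.2473
  Infectious, Cat: 220×134/566 = 52.0848
  Infectious, Rabbit: 220×101/566 = 39.2580
  Infectious, Bird: 220×176/566 = 68.4099
  Chronic, Dog: 184×155/566 = 50.3887
  Chronic, Cat: 184×134/566 = 43.5618
  Chronic, Rabbit: 184×101/566 = 32.8339
  Chronic, Bird: 184×176/566 = 57.2155
  Injury, Dog: 162×155/566 = 44.3640
  Injury, Cat: 162×134/566 = 38.3534
  Injury, Rabbit: 162×101/566 = 28.9081
  Injury, Bird: 162×176/566 = 50.3746
Contributions (O − E)²/E:
  (87 − 60.2473)²/60.2473 = 11.8795
  (42 − 52.0848)²/52.0848 = 1.9526
  (27 − 39.2580)²/39.2580 = 3.8275
  (64 − 68.4099)²/68.4099 = 0.2843
  (50 − 50.3887)²/50.3887 = 0.0030
  (32 − 43.5618)²/43.5618 = 3.0686
  (35 − 32.8339)²/32.8339 = 0.1429
  (67 − 57.2155)²/57.2155 = 1.6733
  (18 − 44.3640)²/44.3640 = 15.6672
  (60 − 38.3534)²/38.3534 = 12.2173
  (39 − 28.9081)²/28.9081 = 3.5231
  (45 − 50.3746)²/50.3746 = 0.5734
χ² = 11.8795 + 1.9526 + 3.8275 + 0.2843 + 0.0030 + 3.0686 + 0.1429 + 1.6733 + 15.6672 + 12.2173 + 3.5231 + 0.5734 = 54.813

54.813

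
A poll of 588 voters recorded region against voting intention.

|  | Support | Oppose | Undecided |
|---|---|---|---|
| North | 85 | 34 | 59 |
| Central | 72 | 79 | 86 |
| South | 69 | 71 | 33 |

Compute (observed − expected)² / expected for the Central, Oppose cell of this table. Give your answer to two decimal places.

0.32

Row total (Central) = 237; column total (Oppose) = 184; N = 588.
Expected count E = 237 × 184 / 588 = 74.163.
Contribution = (O − E)²/E = (79 − 74.163)² / 74.163 = 0.32.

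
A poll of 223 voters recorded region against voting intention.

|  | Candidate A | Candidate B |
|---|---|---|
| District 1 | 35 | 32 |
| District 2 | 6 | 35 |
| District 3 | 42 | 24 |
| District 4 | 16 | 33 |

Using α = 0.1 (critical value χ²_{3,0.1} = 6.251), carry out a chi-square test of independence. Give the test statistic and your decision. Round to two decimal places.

Row totals: 67, 41, 66, 49. Column totals: 99, 124. Grand total N = 223.
Expected counts (row total × column total / N):
  District 1, Candidate A: 67×99/223 = 29.744
  District 1, Candidate B: 67×124/223 = 37.256
  District 2, Candidate A: 41×99/223 = 18.202
  District 2, Candidate B: 41×124/223 = 22.798
  District 3, Candidate A: 66×99/223 = 29.300
  District 3, Candidate B: 66×124/223 = 36.700
  District 4, Candidate A: 49×99/223 = 21.753
  District 4, Candidate B: 49×124/223 = 27.247
Contributions (O − E)²/E:
  (35 − 29.744)²/29.744 = 0.9288
  (32 − 37.256)²/37.256 = 0.7415
  (6 − 18.202)²/18.202 = 8.1798
  (35 − 22.798)²/22.798 = 6.5308
  (42 − 29.300)²/29.300 = 5.5048
  (24 − 36.700)²/36.700 = 4.3948
  (16 − 21.753)²/21.753 = 1.5215
  (33 − 27.247)²/27.247 = 1.2147
χ² = 0.9288 + 0.7415 + 8.1798 + 6.5308 + 5.5048 + 4.3948 + 1.5215 + 1.2147 = 29.02
df = (4−1)(2−1) = 3. Since 29.02 > 6.251, reject the null hypothesis of independence at α = 0.1.

29.02; reject H₀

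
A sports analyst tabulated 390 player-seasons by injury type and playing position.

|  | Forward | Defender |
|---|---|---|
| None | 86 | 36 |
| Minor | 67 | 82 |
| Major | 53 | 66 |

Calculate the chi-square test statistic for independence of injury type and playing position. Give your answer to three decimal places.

22.252

Row totals: 122, 149, 119. Column totals: 206, 184. Grand total N = 390.
Expected counts (row total × column total / N):
  None, Forward: 122×206/390 = 64.4410
  None, Defender: 122×184/390 = 57.5590
  Minor, Forward: 149×206/390 = 78.7026
  Minor, Defender: 149×184/390 = 70.2974
  Major, Forward: 119×206/390 = 62.8564
  Major, Defender: 119×184/390 = 56.1436
Contributions (O − E)²/E:
  (86 − 64.4410)²/64.4410 = 7.2127
  (36 − 57.5590)²/57.5590 = 8.0750
  (67 − 78.7026)²/78.7026 = 1.7401
  (82 − 70.2974)²/70.2974 = 1.9482
  (53 − 62.8564)²/62.8564 = 1.5456
  (66 − 56.1436)²/56.1436 = 1.7304
χ² = 7.2127 + 8.0750 + 1.7401 + 1.9482 + 1.5456 + 1.7304 = 22.252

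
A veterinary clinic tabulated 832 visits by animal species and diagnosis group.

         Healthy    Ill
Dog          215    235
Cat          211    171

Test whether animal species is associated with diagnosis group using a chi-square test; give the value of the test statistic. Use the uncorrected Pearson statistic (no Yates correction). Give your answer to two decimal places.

Row totals: 450, 382. Column totals: 426, 406. Grand total N = 832.
Expected counts (row total × column total / N):
  Dog, Healthy: 450×426/832 = 230.409
  Dog, Ill: 450×406/832 = 219.591
  Cat, Healthy: 382×426/832 = 195.591
  Cat, Ill: 382×406/832 = 186.409
Contributions (O − E)²/E:
  (215 − 230.409)²/230.409 = 1.0305
  (235 − 219.591)²/219.591 = 1.0813
  (211 − 195.591)²/195.591 = 1.2139
  (171 − 186.409)²/186.409 = 1.2737
χ² = 1.0305 + 1.0813 + 1.2139 + 1.2737 = 4.60

4.60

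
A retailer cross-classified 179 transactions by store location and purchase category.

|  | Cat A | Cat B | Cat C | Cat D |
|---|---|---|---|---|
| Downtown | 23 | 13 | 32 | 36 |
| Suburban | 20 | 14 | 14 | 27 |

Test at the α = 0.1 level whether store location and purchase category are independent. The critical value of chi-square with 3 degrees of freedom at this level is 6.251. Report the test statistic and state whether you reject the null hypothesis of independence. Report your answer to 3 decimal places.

Row totals: 104, 75. Column totals: 43, 27, 46, 63. Grand total N = 179.
Expected counts (row total × column total / N):
  Downtown, Cat A: 104×43/179 = 24.9832
  Downtown, Cat B: 104×27/179 = 15.6872
  Downtown, Cat C: 104×46/179 = 26.7263
  Downtown, Cat D: 104×63/179 = 36.6034
  Suburban, Cat A: 75×43/179 = 18.0168
  Suburban, Cat B: 75×27/179 = 11.3128
  Suburban, Cat C: 75×46/179 = 19.2737
  Suburban, Cat D: 75×63/179 = 26.3966
Contributions (O − E)²/E:
  (23 − 24.9832)²/24.9832 = 0.1574
  (13 − 15.6872)²/15.6872 = 0.4603
  (32 − 26.7263)²/26.7263 = 1.0406
  (36 − 36.6034)²/36.6034 = 0.0099
  (20 − 18.0168)²/18.0168 = 0.2183
  (14 − 11.3128)²/11.3128 = 0.6383
  (14 − 19.2737)²/19.2737 = 1.4430
  (27 − 26.3966)²/26.3966 = 0.0138
χ² = 0.1574 + 0.4603 + 1.0406 + 0.0099 + 0.2183 + 0.6383 + 1.4430 + 0.0138 = 3.982
df = (2−1)(4−1) = 3. Since 3.982 < 6.251, fail to reject the null hypothesis of independence at α = 0.1.

3.982; fail to reject H₀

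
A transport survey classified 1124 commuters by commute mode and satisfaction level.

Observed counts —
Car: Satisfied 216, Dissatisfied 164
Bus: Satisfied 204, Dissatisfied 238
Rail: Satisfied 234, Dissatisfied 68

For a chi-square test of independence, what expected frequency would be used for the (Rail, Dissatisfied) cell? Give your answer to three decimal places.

126.281

Row total (Rail) = 302; column total (Dissatisfied) = 470; grand total N = 1124.
Expected count = (row total × column total) / N = 302 × 470 / 1124 = 126.281.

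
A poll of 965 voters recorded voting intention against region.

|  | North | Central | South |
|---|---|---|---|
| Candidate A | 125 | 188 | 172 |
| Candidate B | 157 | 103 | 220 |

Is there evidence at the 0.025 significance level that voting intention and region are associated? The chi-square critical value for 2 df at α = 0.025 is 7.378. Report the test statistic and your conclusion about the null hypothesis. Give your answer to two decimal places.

34.31; reject H₀

Row totals: 485, 480. Column totals: 282, 291, 392. Grand total N = 965.
Expected counts (row total × column total / N):
  Candidate A, North: 485×282/965 = 141.7306
  Candidate A, Central: 485×291/965 = 146.2539
  Candidate A, South: 485×392/965 = 197.0155
  Candidate B, North: 480×282/965 = 140.2694
  Candidate B, Central: 480×291/965 = 144.7461
  Candidate B, South: 480×392/965 = 194.9845
Contributions (O − E)²/E:
  (125 − 141.7306)²/141.7306 = 1.9750
  (188 − 146.2539)²/146.2539 = 11.9158
  (172 − 197.0155)²/197.0155 = 3.1763
  (157 − 140.2694)²/140.2694 = 1.9955
  (103 − 144.7461)²/144.7461 = 12.0400
  (220 − 194.9845)²/194.9845 = 3.2094
χ² = 1.9750 + 11.9158 + 3.1763 + 1.9955 + 12.0400 + 3.2094 = 34.31
df = (2−1)(3−1) = 2. Since 34.31 > 7.378, reject the null hypothesis of independence at α = 0.025.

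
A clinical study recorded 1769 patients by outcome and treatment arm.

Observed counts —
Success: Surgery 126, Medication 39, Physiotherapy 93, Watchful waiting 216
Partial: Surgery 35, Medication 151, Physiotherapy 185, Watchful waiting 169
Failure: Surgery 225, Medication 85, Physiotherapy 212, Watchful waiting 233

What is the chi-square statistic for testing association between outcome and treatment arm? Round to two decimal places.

204.58

Row totals: 474, 540, 755. Column totals: 386, 275, 490, 618. Grand total N = 1769.
Expected counts (row total × column total / N):
  Success, Surgery: 474×386/1769 = 103.428
  Success, Medication: 474×275/1769 = 73.686
  Success, Physiotherapy: 474×490/1769 = 131.295
  Success, Watchful waiting: 474×618/1769 = 165.592
  Partial, Surgery: 540×386/1769 = 117.829
  Partial, Medication: 540×275/1769 = 83.946
  Partial, Physiotherapy: 540×490/1769 = 149.576
  Partial, Watchful waiting: 540×618/1769 = 188.649
  Failure, Surgery: 755×386/1769 = 164.743
  Failure, Medication: 755×275/1769 = 117.369
  Failure, Physiotherapy: 755×490/1769 = 209.129
  Failure, Watchful waiting: 755×618/1769 = 263.759
Contributions (O − E)²/E:
  (126 − 103.428)²/103.428 = 4.9261
  (39 − 73.686)²/73.686 = 16.3276
  (93 − 131.295)²/131.295 = 11.1696
  (216 − 165.592)²/165.592 = 15.3447
  (35 − 117.829)²/117.829 = 58.2254
  (151 − 83.946)²/83.946 = 53.5611
  (185 − 149.576)²/149.576 = 8.3894
  (169 − 188.649)²/188.649 = 2.0466
  (225 − 164.743)²/164.743 = 22.0398
  (85 − 117.369)²/117.369 = 8.9270
  (212 − 209.129)²/209.129 = 0.0394
  (233 − 263.759)²/263.759 = 3.5870
χ² = 4.9261 + 16.3276 + 11.1696 + 15.3447 + 58.2254 + 53.5611 + 8.3894 + 2.0466 + 22.0398 + 8.9270 + 0.0394 + 3.5870 = 204.58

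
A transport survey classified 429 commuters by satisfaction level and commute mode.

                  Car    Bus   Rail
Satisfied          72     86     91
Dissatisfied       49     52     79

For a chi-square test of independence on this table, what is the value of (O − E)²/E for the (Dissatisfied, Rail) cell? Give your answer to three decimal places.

0.825

Row total (Dissatisfied) = 180; column total (Rail) = 170; N = 429.
Expected count E = 180 × 170 / 429 = 71.3287.
Contribution = (O − E)²/E = (79 − 71.3287)² / 71.3287 = 0.825.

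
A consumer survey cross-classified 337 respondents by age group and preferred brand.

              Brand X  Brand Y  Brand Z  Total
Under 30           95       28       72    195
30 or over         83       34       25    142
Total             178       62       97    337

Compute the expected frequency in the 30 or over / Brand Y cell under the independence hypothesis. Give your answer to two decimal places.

Row total (30 or over) = 142; column total (Brand Y) = 62; grand total N = 337.
Expected count = (row total × column total) / N = 142 × 62 / 337 = 26.12.

26.12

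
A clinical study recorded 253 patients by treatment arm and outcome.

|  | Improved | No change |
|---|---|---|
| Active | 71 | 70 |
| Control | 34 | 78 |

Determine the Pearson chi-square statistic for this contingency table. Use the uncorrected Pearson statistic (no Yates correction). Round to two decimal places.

Row totals: 141, 112. Column totals: 105, 148. Grand total N = 253.
Expected counts (row total × column total / N):
  Active, Improved: 141×105/253 = 58.518
  Active, No change: 141×148/253 = 82.482
  Control, Improved: 112×105/253 = 46.482
  Control, No change: 112×148/253 = 65.518
Contributions (O − E)²/E:
  (71 − 58.518)²/58.518 = 2.6624
  (70 − 82.482)²/82.482 = 1.8889
  (34 − 46.482)²/46.482 = 3.3518
  (78 − 65.518)²/65.518 = 2.3780
χ² = 2.6624 + 1.8889 + 3.3518 + 2.3780 = 10.28

10.28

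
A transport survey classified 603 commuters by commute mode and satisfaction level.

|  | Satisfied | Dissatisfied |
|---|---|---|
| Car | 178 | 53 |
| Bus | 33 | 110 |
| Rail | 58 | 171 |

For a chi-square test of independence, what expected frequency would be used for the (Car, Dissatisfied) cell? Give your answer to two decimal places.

127.95

Row total (Car) = 231; column total (Dissatisfied) = 334; grand total N = 603.
Expected count = (row total × column total) / N = 231 × 334 / 603 = 127.95.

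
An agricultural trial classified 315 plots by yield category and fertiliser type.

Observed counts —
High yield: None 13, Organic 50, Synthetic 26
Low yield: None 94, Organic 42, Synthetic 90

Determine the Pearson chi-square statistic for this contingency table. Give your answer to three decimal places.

46.544

Row totals: 89, 226. Column totals: 107, 92, 116. Grand total N = 315.
Expected counts (row total × column total / N):
  High yield, None: 89×107/315 = 30.2317
  High yield, Organic: 89×92/315 = 25.9937
  High yield, Synthetic: 89×116/315 = 32.7746
  Low yield, None: 226×107/315 = 76.7683
  Low yield, Organic: 226×92/315 = 66.0063
  Low yield, Synthetic: 226×116/315 = 83.2254
Contributions (O − E)²/E:
  (13 − 30.2317)²/30.2317 = 9.8219
  (50 − 25.9937)²/25.9937 = 22.1709
  (26 − 32.7746)²/32.7746 = 1.4003
  (94 − 76.7683)²/76.7683 = 3.8679
  (42 − 66.0063)²/66.0063 = 8.7310
  (90 − 83.2254)²/83.2254 = 0.5515
χ² = 9.8219 + 22.1709 + 1.4003 + 3.8679 + 8.7310 + 0.5515 = 46.544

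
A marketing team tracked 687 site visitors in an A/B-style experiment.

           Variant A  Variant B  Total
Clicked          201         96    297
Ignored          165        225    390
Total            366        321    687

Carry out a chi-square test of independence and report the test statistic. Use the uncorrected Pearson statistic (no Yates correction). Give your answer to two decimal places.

43.59

Grand total N = 687.
Expected counts (row total × column total / N):
  Clicked, Variant A: 297×366/687 = 158.227
  Clicked, Variant B: 297×321/687 = 138.773
  Ignored, Variant A: 390×366/687 = 207.773
  Ignored, Variant B: 390×321/687 = 182.227
Contributions (O − E)²/E:
  (201 − 158.227)²/158.227 = 11.5627
  (96 − 138.773)²/138.773 = 13.1836
  (165 − 207.773)²/207.773 = 8.8054
  (225 − 182.227)²/182.227 = 10.0398
χ² = 11.5627 + 13.1836 + 8.8054 + 10.0398 = 43.59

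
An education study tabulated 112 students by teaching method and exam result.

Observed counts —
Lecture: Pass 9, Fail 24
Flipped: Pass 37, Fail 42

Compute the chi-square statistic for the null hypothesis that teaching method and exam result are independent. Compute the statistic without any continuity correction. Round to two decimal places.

Row totals: 33, 79. Column totals: 46, 66. Grand total N = 112.
Expected counts (row total × column total / N):
  Lecture, Pass: 33×46/112 = 13.554
  Lecture, Fail: 33×66/112 = 19.446
  Flipped, Pass: 79×46/112 = 32.446
  Flipped, Fail: 79×66/112 = 46.554
Contributions (O − E)²/E:
  (9 − 13.554)²/13.554 = 1.5301
  (24 − 19.446)²/19.446 = 1.0665
  (37 − 32.446)²/32.446 = 0.6392
  (42 − 46.554)²/46.554 = 0.4455
χ² = 1.5301 + 1.0665 + 0.6392 + 0.4455 = 3.68

3.68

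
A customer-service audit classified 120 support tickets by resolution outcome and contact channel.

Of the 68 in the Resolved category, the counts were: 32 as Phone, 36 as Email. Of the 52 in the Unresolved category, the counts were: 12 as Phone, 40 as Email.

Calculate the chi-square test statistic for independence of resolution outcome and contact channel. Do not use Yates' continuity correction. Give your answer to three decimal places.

7.298

Row totals: 68, 52. Column totals: 44, 76. Grand total N = 120.
Expected counts (row total × column total / N):
  Resolved, Phone: 68×44/120 = 24.9333
  Resolved, Email: 68×76/120 = 43.0667
  Unresolved, Phone: 52×44/120 = 19.0667
  Unresolved, Email: 52×76/120 = 32.9333
Contributions (O − E)²/E:
  (32 − 24.9333)²/24.9333 = 2.0029
  (36 − 43.0667)²/43.0667 = 1.1596
  (12 − 19.0667)²/19.0667 = 2.6191
  (40 − 32.9333)²/32.9333 = 1.5163
χ² = 2.0029 + 1.1596 + 2.6191 + 1.5163 = 7.298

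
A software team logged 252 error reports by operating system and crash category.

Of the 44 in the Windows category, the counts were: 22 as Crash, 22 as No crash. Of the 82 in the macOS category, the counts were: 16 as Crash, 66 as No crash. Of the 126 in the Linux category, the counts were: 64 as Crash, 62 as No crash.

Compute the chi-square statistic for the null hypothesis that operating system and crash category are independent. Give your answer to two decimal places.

Row totals: 44, 82, 126. Column totals: 102, 150. Grand total N = 252.
Expected counts (row total × column total / N):
  Windows, Crash: 44×102/252 = 17.810
  Windows, No crash: 44×150/252 = 26.190
  macOS, Crash: 82×102/252 = 33.190
  macOS, No crash: 82×150/252 = 48.810
  Linux, Crash: 126×102/252 = 51.000
  Linux, No crash: 126×150/252 = 75.000
Contributions (O − E)²/E:
  (22 − 17.810)²/17.810 = 0.9857
  (22 − 26.190)²/26.190 = 0.6703
  (16 − 33.190)²/33.190 = 8.9032
  (66 − 48.810)²/48.810 = 6.0540
  (64 − 51.000)²/51.000 = 3.3137
  (62 − 75.000)²/75.000 = 2.2533
χ² = 0.9857 + 0.6703 + 8.9032 + 6.0540 + 3.3137 + 2.2533 = 22.18

22.18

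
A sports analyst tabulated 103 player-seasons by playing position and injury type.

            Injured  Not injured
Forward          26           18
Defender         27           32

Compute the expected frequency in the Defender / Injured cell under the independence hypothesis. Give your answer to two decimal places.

30.36

Row total (Defender) = 59; column total (Injured) = 53; grand total N = 103.
Expected count = (row total × column total) / N = 59 × 53 / 103 = 30.36.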